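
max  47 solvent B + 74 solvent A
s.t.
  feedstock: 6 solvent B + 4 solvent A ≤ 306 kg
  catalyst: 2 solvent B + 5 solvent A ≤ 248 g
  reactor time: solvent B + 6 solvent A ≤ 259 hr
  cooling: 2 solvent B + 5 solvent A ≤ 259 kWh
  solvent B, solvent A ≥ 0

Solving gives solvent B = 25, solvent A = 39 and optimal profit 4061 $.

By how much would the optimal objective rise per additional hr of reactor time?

At the optimum: feedstock uses 306 of 306 (binding); catalyst uses 245 of 248 (slack = 3); reactor time uses 259 of 259 (binding); cooling uses 245 of 259 (slack = 14).
By complementary slackness, y = 0 for the non-binding constraints.
The binding rows give the dual system: 6·y_feedstock + 1·y_reactor time = 47 and 4·y_feedstock + 6·y_reactor time = 74.
This yields shadow prices y_feedstock = 6.5, y_reactor time = 8.
Shadow price of reactor time = 8.

8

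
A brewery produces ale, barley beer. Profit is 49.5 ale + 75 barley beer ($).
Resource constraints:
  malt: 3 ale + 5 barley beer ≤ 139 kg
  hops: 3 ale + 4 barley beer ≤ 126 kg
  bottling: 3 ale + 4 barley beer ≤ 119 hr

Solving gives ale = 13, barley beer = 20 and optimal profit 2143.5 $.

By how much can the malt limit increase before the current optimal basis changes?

9.75

Binding constraints: malt, bottling. The basis is B = [[3,5],[3,4]] with det -3.
Per unit increase in malt, x* moves by d = (-1.3333, 1).
The basis stays optimal until ale reaches 0; allowable increase = 9.75 kg.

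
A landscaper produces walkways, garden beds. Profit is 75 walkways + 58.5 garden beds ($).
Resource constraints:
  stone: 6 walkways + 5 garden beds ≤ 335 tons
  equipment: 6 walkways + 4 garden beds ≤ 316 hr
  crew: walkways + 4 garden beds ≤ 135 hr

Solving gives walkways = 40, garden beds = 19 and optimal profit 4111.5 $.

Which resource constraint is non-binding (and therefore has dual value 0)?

stone: 335/335 (binding)
equipment: 316/316 (binding)
crew: 116/135 (slack 19)
By complementary slackness, a constraint with positive slack has shadow price 0 → crew.

crew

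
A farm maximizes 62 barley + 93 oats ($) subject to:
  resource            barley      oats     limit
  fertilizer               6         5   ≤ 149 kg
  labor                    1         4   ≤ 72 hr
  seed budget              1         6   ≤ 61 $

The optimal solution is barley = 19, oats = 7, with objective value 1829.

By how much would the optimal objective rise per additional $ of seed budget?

At the optimum: fertilizer uses 149 of 149 (binding); labor uses 47 of 72 (slack = 25); seed budget uses 61 of 61 (binding).
Slack constraints have shadow price 0 (complementary slackness).
Dual feasibility on the basic columns requires 6·y_fertilizer + 1·y_seed budget = 62, 5·y_fertilizer + 6·y_seed budget = 93.
This yields shadow prices y_fertilizer = 9, y_seed budget = 8.
Shadow price of seed budget = 8.

8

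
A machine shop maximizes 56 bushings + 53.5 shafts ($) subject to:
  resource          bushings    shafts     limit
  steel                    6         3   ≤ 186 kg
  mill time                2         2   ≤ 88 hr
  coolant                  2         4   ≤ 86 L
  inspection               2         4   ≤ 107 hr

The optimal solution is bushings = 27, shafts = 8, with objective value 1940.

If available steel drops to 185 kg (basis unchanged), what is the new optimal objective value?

1933.5

Binding: steel and coolant. Non-binding: mill time (18 unused), inspection (21 unused).
By complementary slackness, y = 0 for the non-binding constraints.
Dual feasibility on the basic columns requires 6·y_steel + 2·y_coolant = 56, 3·y_steel + 4·y_coolant = 53.5.
Solving: y_steel = 6.5, y_coolant = 8.5.
Δz = y_steel·Δb = 6.5 × (-1) = -6.5, so new z* = 1940 − 6.5 = 1933.5.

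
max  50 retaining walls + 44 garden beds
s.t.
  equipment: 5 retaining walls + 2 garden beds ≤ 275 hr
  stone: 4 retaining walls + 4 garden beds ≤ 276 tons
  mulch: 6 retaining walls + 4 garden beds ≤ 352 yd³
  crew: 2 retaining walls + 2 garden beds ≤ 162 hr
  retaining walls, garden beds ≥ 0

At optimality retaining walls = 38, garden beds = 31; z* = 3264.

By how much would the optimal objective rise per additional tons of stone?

Check each constraint at x*: equipment 252/275 (slack 23); stone 276/276 (tight); mulch 352/352 (tight); crew 138/162 (slack 24).
By complementary slackness, y = 0 for the non-binding constraints.
Dual feasibility on the basic columns requires 4·y_stone + 6·y_mulch = 50, 4·y_stone + 4·y_mulch = 44.
→ y_stone = 8 and y_mulch = 3.
Shadow price of stone = 8.

8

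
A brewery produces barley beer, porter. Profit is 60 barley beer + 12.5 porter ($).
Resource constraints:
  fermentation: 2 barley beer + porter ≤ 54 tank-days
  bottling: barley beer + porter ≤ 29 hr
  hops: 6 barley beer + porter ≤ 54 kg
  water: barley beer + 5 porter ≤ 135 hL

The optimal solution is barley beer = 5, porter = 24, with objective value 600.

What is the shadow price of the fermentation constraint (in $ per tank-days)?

0

At the optimum: fermentation uses 34 of 54 (slack = 20); bottling uses 29 of 29 (binding); hops uses 54 of 54 (binding); water uses 125 of 135 (slack = 10).
Slack constraints have shadow price 0 (complementary slackness).
The binding rows give the dual system: 1·y_bottling + 6·y_hops = 60 and 1·y_bottling + 1·y_hops = 12.5.
This yields shadow prices y_bottling = 3, y_hops = 9.5.
Shadow price of fermentation = 0.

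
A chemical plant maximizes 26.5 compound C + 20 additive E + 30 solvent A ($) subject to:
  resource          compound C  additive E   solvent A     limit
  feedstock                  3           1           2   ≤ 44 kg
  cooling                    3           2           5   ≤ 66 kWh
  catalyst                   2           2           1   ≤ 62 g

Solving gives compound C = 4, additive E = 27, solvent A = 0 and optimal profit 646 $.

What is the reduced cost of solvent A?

Binding: cooling and catalyst. Non-binding: feedstock (5 unused).
Slack constraints have shadow price 0 (complementary slackness).
From A_Bᵀ y = c: 3·y_cooling + 2·y_catalyst = 26.5; 2·y_cooling + 2·y_catalyst = 20.
This yields shadow prices y_cooling = 6.5, y_catalyst = 3.5.
Reduced cost of solvent A: c₃ − yᵀa₃ = 30 − (6.5·5 + 3.5·1) = 30 − 36 = -6.

-6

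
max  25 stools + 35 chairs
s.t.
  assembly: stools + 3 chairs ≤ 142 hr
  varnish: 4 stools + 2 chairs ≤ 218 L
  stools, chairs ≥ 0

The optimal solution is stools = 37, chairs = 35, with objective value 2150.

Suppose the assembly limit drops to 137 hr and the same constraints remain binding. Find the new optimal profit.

Both assembly and varnish are binding at x*.
The binding rows give the dual system: 1·y_assembly + 4·y_varnish = 25 and 3·y_assembly + 2·y_varnish = 35.
→ y_assembly = 9 and y_varnish = 4.
Δz = y_assembly·Δb = 9 × (-5) = -45, so new z* = 2150 − 45 = 2105.

2105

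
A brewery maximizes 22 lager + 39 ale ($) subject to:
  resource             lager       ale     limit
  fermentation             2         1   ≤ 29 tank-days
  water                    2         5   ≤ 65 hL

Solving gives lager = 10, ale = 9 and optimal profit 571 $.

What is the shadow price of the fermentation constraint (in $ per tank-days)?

At the optimum: fermentation uses 29 of 29 (binding); water uses 65 of 65 (binding).
Dual feasibility on the basic columns requires 2·y_fermentation + 2·y_water = 22, 1·y_fermentation + 5·y_water = 39.
→ y_fermentation = 4 and y_water = 7.
Shadow price of fermentation = 4.

4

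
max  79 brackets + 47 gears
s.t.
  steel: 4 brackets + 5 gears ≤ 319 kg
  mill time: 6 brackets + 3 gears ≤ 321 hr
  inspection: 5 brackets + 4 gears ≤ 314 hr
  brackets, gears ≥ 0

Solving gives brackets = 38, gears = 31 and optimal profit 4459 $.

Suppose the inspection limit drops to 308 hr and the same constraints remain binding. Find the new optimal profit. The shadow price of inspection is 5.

4429

Δb = -6, so new z* = 4459 + (5)·(-6) = 4459 − 30 = 4429.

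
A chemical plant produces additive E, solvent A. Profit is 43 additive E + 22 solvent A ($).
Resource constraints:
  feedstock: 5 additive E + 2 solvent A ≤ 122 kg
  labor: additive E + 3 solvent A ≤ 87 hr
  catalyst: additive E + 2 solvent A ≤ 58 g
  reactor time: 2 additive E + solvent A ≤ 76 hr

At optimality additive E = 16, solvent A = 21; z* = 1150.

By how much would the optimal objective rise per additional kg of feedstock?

8

Check each constraint at x*: feedstock 122/122 (tight); labor 79/87 (slack 8); catalyst 58/58 (tight); reactor time 53/76 (slack 23).
By complementary slackness, y = 0 for the non-binding constraints.
From A_Bᵀ y = c: 5·y_feedstock + 1·y_catalyst = 43; 2·y_feedstock + 2·y_catalyst = 22.
This yields shadow prices y_feedstock = 8, y_catalyst = 3.
Shadow price of feedstock = 8.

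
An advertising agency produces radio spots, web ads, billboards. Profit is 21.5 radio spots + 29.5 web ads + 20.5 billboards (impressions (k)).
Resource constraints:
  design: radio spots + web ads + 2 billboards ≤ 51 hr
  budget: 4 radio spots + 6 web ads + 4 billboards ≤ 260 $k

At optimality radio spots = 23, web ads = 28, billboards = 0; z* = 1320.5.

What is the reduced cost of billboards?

-6.5

Both design and budget are binding at x*.
Dual feasibility on the basic columns requires 1·y_design + 4·y_budget = 21.5, 1·y_design + 6·y_budget = 29.5.
→ y_design = 5.5 and y_budget = 4.
Reduced cost of billboards: c₃ − yᵀa₃ = 20.5 − (5.5·2 + 4·4) = 20.5 − 27 = -6.5.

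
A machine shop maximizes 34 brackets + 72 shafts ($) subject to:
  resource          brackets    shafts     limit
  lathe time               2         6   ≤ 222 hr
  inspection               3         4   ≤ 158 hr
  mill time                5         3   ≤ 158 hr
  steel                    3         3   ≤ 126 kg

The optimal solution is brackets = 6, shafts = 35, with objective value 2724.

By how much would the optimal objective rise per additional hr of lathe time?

8

Binding: lathe time and inspection. Non-binding: mill time (23 unused), steel (3 unused).
Slack constraints have shadow price 0 (complementary slackness).
From A_Bᵀ y = c: 2·y_lathe time + 3·y_inspection = 34; 6·y_lathe time + 4·y_inspection = 72.
Solving: y_lathe time = 8, y_inspection = 6.
Shadow price of lathe time = 8.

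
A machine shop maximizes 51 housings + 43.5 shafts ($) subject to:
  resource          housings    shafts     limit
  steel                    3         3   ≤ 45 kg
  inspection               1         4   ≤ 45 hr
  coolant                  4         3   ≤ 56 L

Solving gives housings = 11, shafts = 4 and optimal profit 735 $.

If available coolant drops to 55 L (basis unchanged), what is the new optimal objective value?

Check each constraint at x*: steel 45/45 (tight); inspection 27/45 (slack 18); coolant 56/56 (tight).
Since inspection is not tight, its dual is 0.
From A_Bᵀ y = c: 3·y_steel + 4·y_coolant = 51; 3·y_steel + 3·y_coolant = 43.5.
→ y_steel = 7 and y_coolant = 7.5.
Δz = y_coolant·Δb = 7.5 × (-1) = -7.5, so new z* = 735 − 7.5 = 727.5.

727.5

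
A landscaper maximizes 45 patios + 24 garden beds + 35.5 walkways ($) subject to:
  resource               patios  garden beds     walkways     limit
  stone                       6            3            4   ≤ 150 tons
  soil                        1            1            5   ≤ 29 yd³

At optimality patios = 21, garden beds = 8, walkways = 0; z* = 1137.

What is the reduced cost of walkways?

-7.5

Check each constraint at x*: stone 150/150 (tight); soil 29/29 (tight).
The binding rows give the dual system: 6·y_stone + 1·y_soil = 45 and 3·y_stone + 1·y_soil = 24.
This yields shadow prices y_stone = 7, y_soil = 3.
Reduced cost of walkways: c₃ − yᵀa₃ = 35.5 − (7·4 + 3·5) = 35.5 − 43 = -7.5.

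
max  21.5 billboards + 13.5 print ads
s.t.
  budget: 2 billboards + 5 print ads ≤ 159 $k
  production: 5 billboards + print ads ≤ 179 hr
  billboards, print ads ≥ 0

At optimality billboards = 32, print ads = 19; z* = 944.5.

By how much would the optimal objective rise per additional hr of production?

Both budget and production are binding at x*.
The binding rows give the dual system: 2·y_budget + 5·y_production = 21.5 and 5·y_budget + 1·y_production = 13.5.
Solving: y_budget = 2, y_production = 3.5.
Shadow price of production = 3.5.

3.5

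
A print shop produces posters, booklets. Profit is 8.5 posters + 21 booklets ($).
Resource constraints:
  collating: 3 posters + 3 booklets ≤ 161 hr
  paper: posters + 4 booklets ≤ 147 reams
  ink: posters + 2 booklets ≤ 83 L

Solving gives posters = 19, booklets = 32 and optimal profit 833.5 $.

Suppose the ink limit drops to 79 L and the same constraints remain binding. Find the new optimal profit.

Binding: paper and ink. Non-binding: collating (8 unused).
Slack constraints have shadow price 0 (complementary slackness).
The binding rows give the dual system: 1·y_paper + 1·y_ink = 8.5 and 4·y_paper + 2·y_ink = 21.
→ y_paper = 2 and y_ink = 6.5.
Δz = y_ink·Δb = 6.5 × (-4) = -26, so new z* = 833.5 − 26 = 807.5.

807.5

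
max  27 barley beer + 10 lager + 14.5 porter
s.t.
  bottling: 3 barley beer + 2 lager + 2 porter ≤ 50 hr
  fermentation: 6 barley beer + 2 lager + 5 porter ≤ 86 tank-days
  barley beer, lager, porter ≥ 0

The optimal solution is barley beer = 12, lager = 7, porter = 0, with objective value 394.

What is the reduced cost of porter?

Both bottling and fermentation are binding at x*.
Dual feasibility on the basic columns requires 3·y_bottling + 6·y_fermentation = 27, 2·y_bottling + 2·y_fermentation = 10.
This yields shadow prices y_bottling = 1, y_fermentation = 4.
Reduced cost of porter: c₃ − yᵀa₃ = 14.5 − (1·2 + 4·5) = 14.5 − 22 = -7.5.

-7.5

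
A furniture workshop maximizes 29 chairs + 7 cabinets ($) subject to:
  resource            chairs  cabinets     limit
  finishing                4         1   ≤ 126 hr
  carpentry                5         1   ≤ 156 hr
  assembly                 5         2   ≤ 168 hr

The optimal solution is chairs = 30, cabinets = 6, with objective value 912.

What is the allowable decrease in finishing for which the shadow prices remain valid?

Binding constraints: finishing, carpentry. The basis is B = [[4,1],[5,1]] with det -1.
Per unit decrease in finishing, x* moves by d = (1, -5).
The basis stays optimal until cabinets reaches 0; allowable decrease = 1.2 hr.

1.2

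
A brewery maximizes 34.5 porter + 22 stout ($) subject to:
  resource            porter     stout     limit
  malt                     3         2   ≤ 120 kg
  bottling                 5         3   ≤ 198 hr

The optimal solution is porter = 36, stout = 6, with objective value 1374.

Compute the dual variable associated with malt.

Both malt and bottling are binding at x*.
From A_Bᵀ y = c: 3·y_malt + 5·y_bottling = 34.5; 2·y_malt + 3·y_bottling = 22.
→ y_malt = 6.5 and y_bottling = 3.
Shadow price of malt = 6.5.

6.5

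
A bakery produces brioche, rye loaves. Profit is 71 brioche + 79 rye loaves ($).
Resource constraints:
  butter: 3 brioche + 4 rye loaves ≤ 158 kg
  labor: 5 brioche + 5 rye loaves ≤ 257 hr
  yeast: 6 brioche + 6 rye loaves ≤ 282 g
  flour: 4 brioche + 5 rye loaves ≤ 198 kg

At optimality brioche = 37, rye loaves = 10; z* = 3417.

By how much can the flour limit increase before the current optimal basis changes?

7

Binding constraints: yeast, flour. The basis is B = [[6,6],[4,5]] with det 6.
Per unit increase in flour, x* moves by d = (-1, 1).
The basis stays optimal until butter becomes binding; allowable increase = 7 kg.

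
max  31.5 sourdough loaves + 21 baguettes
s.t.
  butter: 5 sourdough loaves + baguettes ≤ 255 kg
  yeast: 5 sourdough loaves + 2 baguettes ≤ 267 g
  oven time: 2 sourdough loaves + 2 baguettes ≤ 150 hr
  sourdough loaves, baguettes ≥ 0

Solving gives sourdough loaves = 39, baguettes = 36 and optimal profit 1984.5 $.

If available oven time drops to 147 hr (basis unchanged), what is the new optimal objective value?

At the optimum: butter uses 231 of 255 (slack = 24); yeast uses 267 of 267 (binding); oven time uses 150 of 150 (binding).
By complementary slackness, y = 0 for the non-binding constraint.
From A_Bᵀ y = c: 5·y_yeast + 2·y_oven time = 31.5; 2·y_yeast + 2·y_oven time = 21.
Solving: y_yeast = 3.5, y_oven time = 7.
Δz = y_oven time·Δb = 7 × (-3) = -21, so new z* = 1984.5 − 21 = 1963.5.

1963.5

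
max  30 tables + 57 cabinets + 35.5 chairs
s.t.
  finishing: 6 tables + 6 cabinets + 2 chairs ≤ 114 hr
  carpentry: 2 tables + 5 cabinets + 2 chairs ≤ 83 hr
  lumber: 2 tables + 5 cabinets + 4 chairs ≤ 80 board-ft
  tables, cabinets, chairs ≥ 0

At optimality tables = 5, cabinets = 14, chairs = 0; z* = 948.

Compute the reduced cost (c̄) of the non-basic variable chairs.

Binding: finishing and lumber. Non-binding: carpentry (3 unused).
Since carpentry is not tight, its dual is 0.
From A_Bᵀ y = c: 6·y_finishing + 2·y_lumber = 30; 6·y_finishing + 5·y_lumber = 57.
This yields shadow prices y_finishing = 2, y_lumber = 9.
Reduced cost of chairs: c₃ − yᵀa₃ = 35.5 − (2·2 + 9·4) = 35.5 − 40 = -4.5.

-4.5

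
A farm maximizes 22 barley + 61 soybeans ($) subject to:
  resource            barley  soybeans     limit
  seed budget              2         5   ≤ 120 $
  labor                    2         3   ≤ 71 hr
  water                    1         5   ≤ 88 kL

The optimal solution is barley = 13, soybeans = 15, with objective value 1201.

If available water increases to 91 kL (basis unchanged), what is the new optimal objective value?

1225

Check each constraint at x*: seed budget 101/120 (slack 19); labor 71/71 (tight); water 88/88 (tight).
Slack constraints have shadow price 0 (complementary slackness).
Dual feasibility on the basic columns requires 2·y_labor + 1·y_water = 22, 3·y_labor + 5·y_water = 61.
Solving: y_labor = 7, y_water = 8.
Δz = y_water·Δb = 8 × (3) = 24, so new z* = 1201 + 24 = 1225.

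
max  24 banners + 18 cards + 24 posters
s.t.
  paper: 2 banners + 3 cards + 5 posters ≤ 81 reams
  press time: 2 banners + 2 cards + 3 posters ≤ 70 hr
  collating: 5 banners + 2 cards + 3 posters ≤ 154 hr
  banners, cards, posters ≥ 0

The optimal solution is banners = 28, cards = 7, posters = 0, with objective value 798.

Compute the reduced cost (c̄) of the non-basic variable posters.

-3

At the optimum: paper uses 77 of 81 (slack = 4); press time uses 70 of 70 (binding); collating uses 154 of 154 (binding).
By complementary slackness, y = 0 for the non-binding constraint.
From A_Bᵀ y = c: 2·y_press time + 5·y_collating = 24; 2·y_press time + 2·y_collating = 18.
This yields shadow prices y_press time = 7, y_collating = 2.
Reduced cost of posters: c₃ − yᵀa₃ = 24 − (7·3 + 2·3) = 24 − 27 = -3.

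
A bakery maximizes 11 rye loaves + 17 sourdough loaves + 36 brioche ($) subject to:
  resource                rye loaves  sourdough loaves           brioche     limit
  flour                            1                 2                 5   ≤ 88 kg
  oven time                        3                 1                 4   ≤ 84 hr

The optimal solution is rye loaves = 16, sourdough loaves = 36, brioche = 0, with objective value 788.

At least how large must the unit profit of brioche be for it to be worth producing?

44

Check each constraint at x*: flour 88/88 (tight); oven time 84/84 (tight).
Dual feasibility on the basic columns requires 1·y_flour + 3·y_oven time = 11, 2·y_flour + 1·y_oven time = 17.
→ y_flour = 8 and y_oven time = 1.
brioche enters the basis when its profit ≥ yᵀa₃ = 8·5 + 1·4 = 44.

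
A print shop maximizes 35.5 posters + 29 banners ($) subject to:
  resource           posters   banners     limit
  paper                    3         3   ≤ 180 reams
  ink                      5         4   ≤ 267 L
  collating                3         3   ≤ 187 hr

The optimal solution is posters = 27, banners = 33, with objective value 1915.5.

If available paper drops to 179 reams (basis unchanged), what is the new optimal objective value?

1914.5

Binding: paper and ink. Non-binding: collating (7 unused).
By complementary slackness, y = 0 for the non-binding constraint.
The binding rows give the dual system: 3·y_paper + 5·y_ink = 35.5 and 3·y_paper + 4·y_ink = 29.
This yields shadow prices y_paper = 1, y_ink = 6.5.
Δz = y_paper·Δb = 1 × (-1) = -1, so new z* = 1915.5 − 1 = 1914.5.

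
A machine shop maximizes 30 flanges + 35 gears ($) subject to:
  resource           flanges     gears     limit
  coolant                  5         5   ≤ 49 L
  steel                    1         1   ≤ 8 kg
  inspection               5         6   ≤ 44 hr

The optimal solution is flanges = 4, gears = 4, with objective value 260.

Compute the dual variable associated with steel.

Check each constraint at x*: coolant 40/49 (slack 9); steel 8/8 (tight); inspection 44/44 (tight).
Slack constraints have shadow price 0 (complementary slackness).
From A_Bᵀ y = c: 1·y_steel + 5·y_inspection = 30; 1·y_steel + 6·y_inspection = 35.
Solving: y_steel = 5, y_inspection = 5.
Shadow price of steel = 5.

5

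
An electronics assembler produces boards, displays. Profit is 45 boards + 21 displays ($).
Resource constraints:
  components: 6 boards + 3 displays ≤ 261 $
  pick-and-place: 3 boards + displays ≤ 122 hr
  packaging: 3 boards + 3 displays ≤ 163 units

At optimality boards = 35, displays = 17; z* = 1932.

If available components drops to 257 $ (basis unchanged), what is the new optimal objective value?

1908

Check each constraint at x*: components 261/261 (tight); pick-and-place 122/122 (tight); packaging 156/163 (slack 7).
Since packaging is not tight, its dual is 0.
From A_Bᵀ y = c: 6·y_components + 3·y_pick-and-place = 45; 3·y_components + 1·y_pick-and-place = 21.
This yields shadow prices y_components = 6, y_pick-and-place = 3.
Δz = y_components·Δb = 6 × (-4) = -24, so new z* = 1932 − 24 = 1908.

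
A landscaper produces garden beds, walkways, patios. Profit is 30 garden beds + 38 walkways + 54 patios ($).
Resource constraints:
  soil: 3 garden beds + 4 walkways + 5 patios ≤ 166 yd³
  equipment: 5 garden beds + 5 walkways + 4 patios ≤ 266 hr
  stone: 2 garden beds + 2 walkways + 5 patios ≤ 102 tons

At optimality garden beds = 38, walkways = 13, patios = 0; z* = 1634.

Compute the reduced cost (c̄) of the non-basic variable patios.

Binding: soil and stone. Non-binding: equipment (11 unused).
Since equipment is not tight, its dual is 0.
Dual feasibility on the basic columns requires 3·y_soil + 2·y_stone = 30, 4·y_soil + 2·y_stone = 38.
Solving: y_soil = 8, y_stone = 3.
Reduced cost of patios: c₃ − yᵀa₃ = 54 − (8·5 + 3·5) = 54 − 55 = -1.

-1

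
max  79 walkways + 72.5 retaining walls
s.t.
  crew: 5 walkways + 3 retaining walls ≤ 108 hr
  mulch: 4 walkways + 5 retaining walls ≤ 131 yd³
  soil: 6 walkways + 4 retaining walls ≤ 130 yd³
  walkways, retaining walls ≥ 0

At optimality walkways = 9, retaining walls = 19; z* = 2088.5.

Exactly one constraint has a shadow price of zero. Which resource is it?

crew: 102/108 (slack 6)
mulch: 131/131 (binding)
soil: 130/130 (binding)
By complementary slackness, a constraint with positive slack has shadow price 0 → crew.

crew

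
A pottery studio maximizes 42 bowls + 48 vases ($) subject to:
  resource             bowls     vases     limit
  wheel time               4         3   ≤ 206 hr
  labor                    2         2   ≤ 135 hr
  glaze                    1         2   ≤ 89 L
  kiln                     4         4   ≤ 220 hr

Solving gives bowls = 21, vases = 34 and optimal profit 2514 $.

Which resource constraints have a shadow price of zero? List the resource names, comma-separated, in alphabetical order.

labor, wheel time

wheel time: 186/206 (slack 20)
labor: 110/135 (slack 25)
glaze: 89/89 (binding)
kiln: 220/220 (binding)
By complementary slackness, a constraint with positive slack has shadow price 0 → labor, wheel time.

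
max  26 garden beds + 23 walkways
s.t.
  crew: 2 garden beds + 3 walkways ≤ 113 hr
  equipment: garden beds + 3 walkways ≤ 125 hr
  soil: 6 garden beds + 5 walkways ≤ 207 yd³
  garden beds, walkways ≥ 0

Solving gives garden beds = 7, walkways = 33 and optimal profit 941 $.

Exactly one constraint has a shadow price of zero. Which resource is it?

equipment

crew: 113/113 (binding)
equipment: 106/125 (slack 19)
soil: 207/207 (binding)
By complementary slackness, a constraint with positive slack has shadow price 0 → equipment.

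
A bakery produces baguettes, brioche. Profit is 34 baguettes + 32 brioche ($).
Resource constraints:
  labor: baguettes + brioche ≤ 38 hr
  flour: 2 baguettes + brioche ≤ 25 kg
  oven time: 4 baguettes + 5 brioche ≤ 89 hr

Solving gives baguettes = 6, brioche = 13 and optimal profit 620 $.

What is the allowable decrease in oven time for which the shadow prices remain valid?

39

Binding constraints: flour, oven time. The basis is B = [[2,1],[4,5]] with det 6.
Per unit decrease in oven time, x* moves by d = (0.1667, -0.3333).
The basis stays optimal until brioche reaches 0; allowable decrease = 39 hr.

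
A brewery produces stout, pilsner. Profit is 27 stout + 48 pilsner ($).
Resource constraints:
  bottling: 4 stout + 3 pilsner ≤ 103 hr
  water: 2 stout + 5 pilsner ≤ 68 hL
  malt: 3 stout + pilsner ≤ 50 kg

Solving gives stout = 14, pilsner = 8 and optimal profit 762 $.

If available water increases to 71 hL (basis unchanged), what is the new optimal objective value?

789

Binding: water and malt. Non-binding: bottling (23 unused).
By complementary slackness, y = 0 for the non-binding constraint.
Dual feasibility on the basic columns requires 2·y_water + 3·y_malt = 27, 5·y_water + 1·y_malt = 48.
Solving: y_water = 9, y_malt = 3.
Δz = y_water·Δb = 9 × (3) = 27, so new z* = 762 + 27 = 789.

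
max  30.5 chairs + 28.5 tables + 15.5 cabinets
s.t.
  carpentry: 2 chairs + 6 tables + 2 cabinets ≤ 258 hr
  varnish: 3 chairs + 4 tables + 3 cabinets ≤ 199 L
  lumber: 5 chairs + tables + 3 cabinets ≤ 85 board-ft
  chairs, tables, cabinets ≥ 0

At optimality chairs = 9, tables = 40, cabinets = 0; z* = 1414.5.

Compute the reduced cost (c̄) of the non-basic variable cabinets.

Binding: carpentry and lumber. Non-binding: varnish (12 unused).
Slack constraints have shadow price 0 (complementary slackness).
Dual feasibility on the basic columns requires 2·y_carpentry + 5·y_lumber = 30.5, 6·y_carpentry + 1·y_lumber = 28.5.
This yields shadow prices y_carpentry = 4, y_lumber = 4.5.
Reduced cost of cabinets: c₃ − yᵀa₃ = 15.5 − (4·2 + 4.5·3) = 15.5 − 21.5 = -6.

-6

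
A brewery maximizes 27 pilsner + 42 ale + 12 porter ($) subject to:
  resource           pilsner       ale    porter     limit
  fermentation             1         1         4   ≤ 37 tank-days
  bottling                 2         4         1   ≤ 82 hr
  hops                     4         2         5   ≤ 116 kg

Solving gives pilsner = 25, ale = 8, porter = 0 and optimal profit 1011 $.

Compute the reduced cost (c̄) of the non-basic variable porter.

At the optimum: fermentation uses 33 of 37 (slack = 4); bottling uses 82 of 82 (binding); hops uses 116 of 116 (binding).
By complementary slackness, y = 0 for the non-binding constraint.
From A_Bᵀ y = c: 2·y_bottling + 4·y_hops = 27; 4·y_bottling + 2·y_hops = 42.
Solving: y_bottling = 9.5, y_hops = 2.
Reduced cost of porter: c₃ − yᵀa₃ = 12 − (9.5·1 + 2·5) = 12 − 19.5 = -7.5.

-7.5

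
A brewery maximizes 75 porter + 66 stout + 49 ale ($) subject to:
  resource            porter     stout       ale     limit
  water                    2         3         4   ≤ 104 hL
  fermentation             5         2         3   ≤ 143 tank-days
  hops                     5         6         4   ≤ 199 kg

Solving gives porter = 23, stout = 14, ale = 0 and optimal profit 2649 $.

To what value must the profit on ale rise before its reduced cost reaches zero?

54

Binding: fermentation and hops. Non-binding: water (16 unused).
Slack constraints have shadow price 0 (complementary slackness).
Dual feasibility on the basic columns requires 5·y_fermentation + 5·y_hops = 75, 2·y_fermentation + 6·y_hops = 66.
Solving: y_fermentation = 6, y_hops = 9.
ale enters the basis when its profit ≥ yᵀa₃ = 6·3 + 9·4 = 54.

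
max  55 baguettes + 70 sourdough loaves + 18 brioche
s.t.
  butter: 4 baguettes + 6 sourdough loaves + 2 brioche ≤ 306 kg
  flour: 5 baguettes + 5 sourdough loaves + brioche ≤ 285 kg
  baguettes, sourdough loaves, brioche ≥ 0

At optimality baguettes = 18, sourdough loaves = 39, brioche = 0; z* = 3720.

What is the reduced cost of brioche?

Check each constraint at x*: butter 306/306 (tight); flour 285/285 (tight).
The binding rows give the dual system: 4·y_butter + 5·y_flour = 55 and 6·y_butter + 5·y_flour = 70.
This yields shadow prices y_butter = 7.5, y_flour = 5.
Reduced cost of brioche: c₃ − yᵀa₃ = 18 − (7.5·2 + 5·1) = 18 − 20 = -2.

-2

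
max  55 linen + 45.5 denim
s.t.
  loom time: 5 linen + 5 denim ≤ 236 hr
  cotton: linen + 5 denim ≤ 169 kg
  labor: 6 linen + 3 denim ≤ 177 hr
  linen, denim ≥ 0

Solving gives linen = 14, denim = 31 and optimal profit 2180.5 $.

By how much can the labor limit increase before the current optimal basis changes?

14.85

Binding constraints: cotton, labor. The basis is B = [[1,5],[6,3]] with det -27.
Per unit increase in labor, x* moves by d = (0.1852, -0.037).
The basis stays optimal until loom time becomes binding; allowable increase = 14.85 hr.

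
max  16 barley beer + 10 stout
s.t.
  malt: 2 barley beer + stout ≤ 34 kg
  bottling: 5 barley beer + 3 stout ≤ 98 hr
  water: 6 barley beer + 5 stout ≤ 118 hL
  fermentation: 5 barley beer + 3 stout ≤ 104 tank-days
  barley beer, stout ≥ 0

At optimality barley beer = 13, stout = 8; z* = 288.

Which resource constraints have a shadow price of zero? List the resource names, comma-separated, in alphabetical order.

bottling, fermentation

malt: 34/34 (binding)
bottling: 89/98 (slack 9)
water: 118/118 (binding)
fermentation: 89/104 (slack 15)
By complementary slackness, a constraint with positive slack has shadow price 0 → bottling, fermentation.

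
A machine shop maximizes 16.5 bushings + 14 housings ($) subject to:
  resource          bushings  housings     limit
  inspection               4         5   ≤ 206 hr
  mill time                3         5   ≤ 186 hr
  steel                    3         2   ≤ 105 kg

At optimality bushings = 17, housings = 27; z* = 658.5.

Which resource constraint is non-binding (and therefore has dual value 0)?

inspection: 203/206 (slack 3)
mill time: 186/186 (binding)
steel: 105/105 (binding)
By complementary slackness, a constraint with positive slack has shadow price 0 → inspection.

inspection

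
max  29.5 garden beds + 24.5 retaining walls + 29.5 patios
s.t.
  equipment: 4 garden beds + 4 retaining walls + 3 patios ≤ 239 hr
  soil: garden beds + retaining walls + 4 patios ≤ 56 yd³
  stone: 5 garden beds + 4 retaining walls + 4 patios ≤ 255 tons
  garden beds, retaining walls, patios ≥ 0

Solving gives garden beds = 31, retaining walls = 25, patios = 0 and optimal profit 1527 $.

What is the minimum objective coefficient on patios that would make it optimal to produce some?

Binding: soil and stone. Non-binding: equipment (15 unused).
By complementary slackness, y = 0 for the non-binding constraint.
From A_Bᵀ y = c: 1·y_soil + 5·y_stone = 29.5; 1·y_soil + 4·y_stone = 24.5.
This yields shadow prices y_soil = 4.5, y_stone = 5.
patios enters the basis when its profit ≥ yᵀa₃ = 4.5·4 + 5·4 = 38.

38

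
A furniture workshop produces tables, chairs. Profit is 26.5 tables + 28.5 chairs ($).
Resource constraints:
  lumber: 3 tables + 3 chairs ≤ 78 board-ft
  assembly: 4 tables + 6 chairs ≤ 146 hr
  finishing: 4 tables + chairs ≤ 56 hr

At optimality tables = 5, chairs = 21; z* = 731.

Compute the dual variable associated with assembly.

Binding: lumber and assembly. Non-binding: finishing (15 unused).
Slack constraints have shadow price 0 (complementary slackness).
From A_Bᵀ y = c: 3·y_lumber + 4·y_assembly = 26.5; 3·y_lumber + 6·y_assembly = 28.5.
This yields shadow prices y_lumber = 7.5, y_assembly = 1.
Shadow price of assembly = 1.

1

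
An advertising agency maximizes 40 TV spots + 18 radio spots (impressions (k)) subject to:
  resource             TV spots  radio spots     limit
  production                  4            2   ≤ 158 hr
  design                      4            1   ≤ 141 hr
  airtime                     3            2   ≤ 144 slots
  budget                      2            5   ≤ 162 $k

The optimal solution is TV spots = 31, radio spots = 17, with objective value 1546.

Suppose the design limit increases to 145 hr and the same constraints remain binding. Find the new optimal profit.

1554

Binding: production and design. Non-binding: airtime (17 unused), budget (15 unused).
Since airtime, budget are not tight, their duals are 0.
The binding rows give the dual system: 4·y_production + 4·y_design = 40 and 2·y_production + 1·y_design = 18.
→ y_production = 8 and y_design = 2.
Δz = y_design·Δb = 2 × (4) = 8, so new z* = 1546 + 8 = 1554.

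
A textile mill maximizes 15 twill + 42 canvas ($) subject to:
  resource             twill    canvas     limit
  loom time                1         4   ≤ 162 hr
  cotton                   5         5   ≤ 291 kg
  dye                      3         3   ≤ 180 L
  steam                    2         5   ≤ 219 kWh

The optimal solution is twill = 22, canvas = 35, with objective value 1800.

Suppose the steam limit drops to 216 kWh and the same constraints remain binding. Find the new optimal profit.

1782

Binding: loom time and steam. Non-binding: cotton (6 unused), dye (9 unused).
By complementary slackness, y = 0 for the non-binding constraints.
From A_Bᵀ y = c: 1·y_loom time + 2·y_steam = 15; 4·y_loom time + 5·y_steam = 42.
→ y_loom time = 3 and y_steam = 6.
Δz = y_steam·Δb = 6 × (-3) = -18, so new z* = 1800 − 18 = 1782.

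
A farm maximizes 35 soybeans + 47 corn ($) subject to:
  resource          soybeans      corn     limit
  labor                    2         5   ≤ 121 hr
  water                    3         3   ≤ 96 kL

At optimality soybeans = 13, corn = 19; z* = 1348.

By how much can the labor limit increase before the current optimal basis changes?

Binding constraints: labor, water. The basis is B = [[2,5],[3,3]] with det -9.
Per unit increase in labor, x* moves by d = (-0.3333, 0.3333).
The basis stays optimal until soybeans reaches 0; allowable increase = 39 hr.

39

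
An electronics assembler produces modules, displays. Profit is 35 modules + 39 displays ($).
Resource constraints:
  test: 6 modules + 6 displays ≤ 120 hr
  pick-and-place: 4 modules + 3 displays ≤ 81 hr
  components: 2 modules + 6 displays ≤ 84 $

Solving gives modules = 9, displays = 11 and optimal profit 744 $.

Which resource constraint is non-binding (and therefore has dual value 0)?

test: 120/120 (binding)
pick-and-place: 69/81 (slack 12)
components: 84/84 (binding)
By complementary slackness, a constraint with positive slack has shadow price 0 → pick-and-place.

pick-and-place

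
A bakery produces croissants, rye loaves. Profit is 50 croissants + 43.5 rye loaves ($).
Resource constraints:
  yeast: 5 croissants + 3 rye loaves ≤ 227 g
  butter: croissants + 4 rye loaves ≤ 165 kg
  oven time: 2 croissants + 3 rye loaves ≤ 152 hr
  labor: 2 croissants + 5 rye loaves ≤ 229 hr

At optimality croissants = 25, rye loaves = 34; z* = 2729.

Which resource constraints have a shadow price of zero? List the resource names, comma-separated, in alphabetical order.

butter, labor

yeast: 227/227 (binding)
butter: 161/165 (slack 4)
oven time: 152/152 (binding)
labor: 220/229 (slack 9)
By complementary slackness, a constraint with positive slack has shadow price 0 → butter, labor.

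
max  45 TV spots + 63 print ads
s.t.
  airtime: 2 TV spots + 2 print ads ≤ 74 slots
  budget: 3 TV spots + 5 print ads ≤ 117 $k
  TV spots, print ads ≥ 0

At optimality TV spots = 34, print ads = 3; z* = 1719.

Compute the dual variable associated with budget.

9

Both airtime and budget are binding at x*.
Dual feasibility on the basic columns requires 2·y_airtime + 3·y_budget = 45, 2·y_airtime + 5·y_budget = 63.
Solving: y_airtime = 9, y_budget = 9.
Shadow price of budget = 9.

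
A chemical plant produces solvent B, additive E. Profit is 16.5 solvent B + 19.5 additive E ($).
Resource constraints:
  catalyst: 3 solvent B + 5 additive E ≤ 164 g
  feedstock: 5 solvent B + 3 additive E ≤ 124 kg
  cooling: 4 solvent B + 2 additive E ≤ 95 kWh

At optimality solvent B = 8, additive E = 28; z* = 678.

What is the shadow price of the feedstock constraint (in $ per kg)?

At the optimum: catalyst uses 164 of 164 (binding); feedstock uses 124 of 124 (binding); cooling uses 88 of 95 (slack = 7).
By complementary slackness, y = 0 for the non-binding constraint.
Dual feasibility on the basic columns requires 3·y_catalyst + 5·y_feedstock = 16.5, 5·y_catalyst + 3·y_feedstock = 19.5.
This yields shadow prices y_catalyst = 3, y_feedstock = 1.5.
Shadow price of feedstock = 1.5.

1.5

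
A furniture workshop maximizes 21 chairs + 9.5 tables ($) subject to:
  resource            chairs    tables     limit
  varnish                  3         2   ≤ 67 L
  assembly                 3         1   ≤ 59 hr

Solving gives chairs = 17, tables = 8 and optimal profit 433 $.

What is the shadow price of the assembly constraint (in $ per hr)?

4.5

At the optimum: varnish uses 67 of 67 (binding); assembly uses 59 of 59 (binding).
The binding rows give the dual system: 3·y_varnish + 3·y_assembly = 21 and 2·y_varnish + 1·y_assembly = 9.5.
This yields shadow prices y_varnish = 2.5, y_assembly = 4.5.
Shadow price of assembly = 4.5.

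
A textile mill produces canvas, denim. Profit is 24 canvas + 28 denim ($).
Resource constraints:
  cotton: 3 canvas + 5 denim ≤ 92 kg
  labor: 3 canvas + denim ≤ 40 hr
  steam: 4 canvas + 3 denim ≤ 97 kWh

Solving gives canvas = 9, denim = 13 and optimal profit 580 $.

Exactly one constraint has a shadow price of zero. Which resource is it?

cotton: 92/92 (binding)
labor: 40/40 (binding)
steam: 75/97 (slack 22)
By complementary slackness, a constraint with positive slack has shadow price 0 → steam.

steam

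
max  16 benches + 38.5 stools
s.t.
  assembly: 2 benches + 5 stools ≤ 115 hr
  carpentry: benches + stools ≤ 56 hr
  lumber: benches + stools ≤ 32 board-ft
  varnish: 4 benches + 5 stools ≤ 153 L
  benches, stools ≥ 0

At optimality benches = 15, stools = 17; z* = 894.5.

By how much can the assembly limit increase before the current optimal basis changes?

24

Binding constraints: assembly, lumber. The basis is B = [[2,5],[1,1]] with det -3.
Per unit increase in assembly, x* moves by d = (-0.3333, 0.3333).
The basis stays optimal until varnish becomes binding; allowable increase = 24 hr.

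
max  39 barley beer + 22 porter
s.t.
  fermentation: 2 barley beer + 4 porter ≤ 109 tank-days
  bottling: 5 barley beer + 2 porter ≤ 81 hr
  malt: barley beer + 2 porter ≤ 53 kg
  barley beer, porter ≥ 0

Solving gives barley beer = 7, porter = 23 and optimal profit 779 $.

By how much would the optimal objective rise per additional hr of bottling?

7

Check each constraint at x*: fermentation 106/109 (slack 3); bottling 81/81 (tight); malt 53/53 (tight).
Since fermentation is not tight, its dual is 0.
From A_Bᵀ y = c: 5·y_bottling + 1·y_malt = 39; 2·y_bottling + 2·y_malt = 22.
→ y_bottling = 7 and y_malt = 4.
Shadow price of bottling = 7.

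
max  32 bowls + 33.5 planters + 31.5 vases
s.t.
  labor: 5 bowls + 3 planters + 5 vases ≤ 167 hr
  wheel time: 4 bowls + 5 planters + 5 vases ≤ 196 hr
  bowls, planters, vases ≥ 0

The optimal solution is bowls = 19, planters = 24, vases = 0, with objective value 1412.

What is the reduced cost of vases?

-6

Check each constraint at x*: labor 167/167 (tight); wheel time 196/196 (tight).
Dual feasibility on the basic columns requires 5·y_labor + 4·y_wheel time = 32, 3·y_labor + 5·y_wheel time = 33.5.
This yields shadow prices y_labor = 2, y_wheel time = 5.5.
Reduced cost of vases: c₃ − yᵀa₃ = 31.5 − (2·5 + 5.5·5) = 31.5 − 37.5 = -6.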